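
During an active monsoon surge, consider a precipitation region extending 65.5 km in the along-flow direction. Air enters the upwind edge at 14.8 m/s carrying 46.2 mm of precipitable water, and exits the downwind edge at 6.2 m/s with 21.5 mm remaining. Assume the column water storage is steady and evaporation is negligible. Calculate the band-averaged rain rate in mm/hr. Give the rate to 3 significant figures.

Column moisture flux per unit crosswind length is F = V × PW.
Inflow: F_in = 14.8 × 46.2 = 683.76 mm·m/s
Outflow: F_out = 6.2 × 21.5 = 133.3 mm·m/s
Steady-state rate R = (F_in − F_out)/L = (683.76 − 133.3) / 65500 m = 8.404e-03 mm/s.
R = 8.404e-03 × 3600 = 30.3 mm/hr.

R ≈ 30.3 mm/hr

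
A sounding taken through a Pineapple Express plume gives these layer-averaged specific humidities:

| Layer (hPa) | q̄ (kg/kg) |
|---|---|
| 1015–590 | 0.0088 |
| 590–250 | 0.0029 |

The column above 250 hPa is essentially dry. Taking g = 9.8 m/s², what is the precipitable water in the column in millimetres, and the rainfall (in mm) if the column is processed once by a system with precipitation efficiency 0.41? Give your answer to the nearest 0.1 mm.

Precipitable water is the column-integrated vapour mass per unit area: PW = (1/g) Σ q̄ Δp, with q in kg/kg and Δp in Pa (1 kg/m² of water = 1 mm).
Layer 1015–590 hPa: Δp = 425 hPa = 42500 Pa, q̄ = 0.0088 kg/kg → 0.0088 × 42500 / 9.8 = 38.16 mm
Layer 590–250 hPa: Δp = 340 hPa = 34000 Pa, q̄ = 0.0029 kg/kg → 0.0029 × 34000 / 9.8 = 10.06 mm
PW = 38.16 + 10.06 = 48.22 ≈ 48.2 mm.
Rainfall = ε × PW = 0.41 × 48.2 = 19.8 mm.

PW ≈ 48.2 mm; rainfall ≈ 19.8 mm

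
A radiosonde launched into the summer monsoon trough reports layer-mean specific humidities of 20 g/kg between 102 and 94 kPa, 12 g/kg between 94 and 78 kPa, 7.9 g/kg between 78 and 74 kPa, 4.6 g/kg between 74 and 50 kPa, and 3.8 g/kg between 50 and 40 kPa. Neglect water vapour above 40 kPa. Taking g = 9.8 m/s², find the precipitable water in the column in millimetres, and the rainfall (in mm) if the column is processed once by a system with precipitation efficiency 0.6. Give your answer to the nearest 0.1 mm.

PW ≈ 54.3 mm; rainfall ≈ 32.6 mm

Precipitable water is the column-integrated vapour mass per unit area: PW = (1/g) Σ q̄ Δp, with q in kg/kg and Δp in Pa (1 kg/m² of water = 1 mm).
Layer 102–94 kPa: Δp = 80 hPa = 8000 Pa, q̄ = 0.02 kg/kg → 0.02 × 8000 / 9.8 = 16.33 mm
Layer 94–78 kPa: Δp = 160 hPa = 16000 Pa, q̄ = 0.012 kg/kg → 0.012 × 16000 / 9.8 = 19.59 mm
Layer 78–74 kPa: Δp = 40 hPa = 4000 Pa, q̄ = 0.0079 kg/kg → 0.0079 × 4000 / 9.8 = 3.22 mm
Layer 74–50 kPa: Δp = 240 hPa = 24000 Pa, q̄ = 0.0046 kg/kg → 0.0046 × 24000 / 9.8 = 11.27 mm
Layer 50–40 kPa: Δp = 100 hPa = 10000 Pa, q̄ = 0.0038 kg/kg → 0.0038 × 10000 / 9.8 = 3.88 mm
PW = 16.33 + 19.59 + 3.22 + 11.27 + 3.88 = 54.29 ≈ 54.3 mm.
Rainfall = ε × PW = 0.6 × 54.3 = 32.6 mm.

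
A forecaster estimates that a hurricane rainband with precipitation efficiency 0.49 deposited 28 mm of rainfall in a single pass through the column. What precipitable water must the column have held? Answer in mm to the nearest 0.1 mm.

PW = rainfall / ε = 28 / 0.49 = 57.1 mm.

PW ≈ 57.1 mm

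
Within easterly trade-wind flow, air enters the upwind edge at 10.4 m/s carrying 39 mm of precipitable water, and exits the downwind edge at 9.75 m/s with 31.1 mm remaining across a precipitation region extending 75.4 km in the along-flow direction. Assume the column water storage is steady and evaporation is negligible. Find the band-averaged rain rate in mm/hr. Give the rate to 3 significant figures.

R ≈ 4.89 mm/hr

Column moisture flux per unit crosswind length is F = V × PW.
Inflow: F_in = 10.4 × 39 = 405.6 mm·m/s
Outflow: F_out = 9.75 × 31.1 = 303.225 mm·m/s
Steady-state rate R = (F_in − F_out)/L = (405.6 − 303.225) / 75400 m = 1.358e-03 mm/s.
R = 1.358e-03 × 3600 = 4.89 mm/hr.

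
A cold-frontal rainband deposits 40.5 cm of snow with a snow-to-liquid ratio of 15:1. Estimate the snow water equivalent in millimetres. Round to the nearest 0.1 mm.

SWE ≈ 27.0 mm

SWE = snow depth / ratio = 40.5 cm / 15 = 2.700 cm = 27.0 mm.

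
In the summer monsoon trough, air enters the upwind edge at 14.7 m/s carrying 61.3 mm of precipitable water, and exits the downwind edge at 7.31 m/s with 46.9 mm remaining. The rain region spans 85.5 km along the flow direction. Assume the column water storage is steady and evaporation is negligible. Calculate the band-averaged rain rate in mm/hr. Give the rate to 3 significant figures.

R ≈ 23.5 mm/hr

Column moisture flux per unit crosswind length is F = V × PW.
Inflow: F_in = 14.7 × 61.3 = 901.11 mm·m/s
Outflow: F_out = 7.31 × 46.9 = 342.839 mm·m/s
Steady-state rate R = (F_in − F_out)/L = (901.11 − 342.839) / 85500 m = 6.529e-03 mm/s.
R = 6.529e-03 × 3600 = 23.5 mm/hr.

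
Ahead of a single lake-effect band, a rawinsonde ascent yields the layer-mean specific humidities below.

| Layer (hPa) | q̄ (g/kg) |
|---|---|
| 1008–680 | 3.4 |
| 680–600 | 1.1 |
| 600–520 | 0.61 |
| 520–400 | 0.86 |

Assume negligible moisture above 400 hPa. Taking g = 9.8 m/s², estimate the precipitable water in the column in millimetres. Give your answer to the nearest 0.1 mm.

Precipitable water is the column-integrated vapour mass per unit area: PW = (1/g) Σ q̄ Δp, with q in kg/kg and Δp in Pa (1 kg/m² of water = 1 mm).
Layer 1008–680 hPa: Δp = 328 hPa = 32800 Pa, q̄ = 0.0034 kg/kg → 0.0034 × 32800 / 9.8 = 11.38 mm
Layer 680–600 hPa: Δp = 80 hPa = 8000 Pa, q̄ = 0.0011 kg/kg → 0.0011 × 8000 / 9.8 = 0.90 mm
Layer 600–520 hPa: Δp = 80 hPa = 8000 Pa, q̄ = 0.00061 kg/kg → 0.00061 × 8000 / 9.8 = 0.50 mm
Layer 520–400 hPa: Δp = 120 hPa = 12000 Pa, q̄ = 0.00086 kg/kg → 0.00086 × 12000 / 9.8 = 1.05 mm
PW = 11.38 + 0.90 + 0.50 + 1.05 = 13.83 ≈ 13.8 mm.

PW ≈ 13.8 mm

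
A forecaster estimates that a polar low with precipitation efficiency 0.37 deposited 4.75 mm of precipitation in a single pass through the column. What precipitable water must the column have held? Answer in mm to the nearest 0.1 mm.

PW = precipitation / ε = 4.75 / 0.37 = 12.8 mm.

PW ≈ 12.8 mm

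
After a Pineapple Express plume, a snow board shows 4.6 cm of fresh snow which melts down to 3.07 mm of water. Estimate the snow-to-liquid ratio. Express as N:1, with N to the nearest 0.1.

Ratio = snow depth / SWE = 46 mm / 3.07 mm = 15.0, i.e. 15.0:1.

ratio ≈ 15.0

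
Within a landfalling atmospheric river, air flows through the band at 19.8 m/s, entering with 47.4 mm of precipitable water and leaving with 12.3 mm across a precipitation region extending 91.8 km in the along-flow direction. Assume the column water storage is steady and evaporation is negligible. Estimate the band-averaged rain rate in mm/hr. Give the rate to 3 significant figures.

R ≈ 27.3 mm/hr

Column moisture flux per unit crosswind length is F = V × PW.
Inflow: F_in = 19.8 × 47.4 = 938.52 mm·m/s
Outflow: F_out = 19.8 × 12.3 = 243.54 mm·m/s
Steady-state rate R = (F_in − F_out)/L = (938.52 − 243.54) / 91800 m = 7.571e-03 mm/s.
R = 7.571e-03 × 3600 = 27.3 mm/hr.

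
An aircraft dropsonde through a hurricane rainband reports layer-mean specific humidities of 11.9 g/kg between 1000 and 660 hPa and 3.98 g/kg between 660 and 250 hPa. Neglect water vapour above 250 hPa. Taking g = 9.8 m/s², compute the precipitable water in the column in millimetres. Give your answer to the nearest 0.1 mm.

PW ≈ 57.9 mm

Precipitable water is the column-integrated vapour mass per unit area: PW = (1/g) Σ q̄ Δp, with q in kg/kg and Δp in Pa (1 kg/m² of water = 1 mm).
Layer 1000–660 hPa: Δp = 340 hPa = 34000 Pa, q̄ = 0.0119 kg/kg → 0.0119 × 34000 / 9.8 = 41.29 mm
Layer 660–250 hPa: Δp = 410 hPa = 41000 Pa, q̄ = 0.00398 kg/kg → 0.00398 × 41000 / 9.8 = 16.65 mm
PW = 41.29 + 16.65 = 57.94 ≈ 57.9 mm.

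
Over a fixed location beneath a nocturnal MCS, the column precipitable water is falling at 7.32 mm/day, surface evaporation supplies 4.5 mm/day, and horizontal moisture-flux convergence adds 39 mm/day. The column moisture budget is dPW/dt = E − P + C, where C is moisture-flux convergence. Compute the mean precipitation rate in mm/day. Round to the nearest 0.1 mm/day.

dPW/dt = -7.32 mm/day.
P = E + C − dPW/dt = 4.5 + (39) − (-7.32) = 50.8 mm/day.

P ≈ 50.8 mm/day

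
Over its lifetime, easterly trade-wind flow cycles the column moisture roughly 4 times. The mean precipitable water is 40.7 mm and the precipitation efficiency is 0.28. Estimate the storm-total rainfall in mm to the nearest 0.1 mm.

rainfall ≈ 45.6 mm

Each cycle deposits ε × PW = 0.28 × 40.7 = 11.396 mm.
Over 4 cycles: 4 × 11.396 = 45.6 mm.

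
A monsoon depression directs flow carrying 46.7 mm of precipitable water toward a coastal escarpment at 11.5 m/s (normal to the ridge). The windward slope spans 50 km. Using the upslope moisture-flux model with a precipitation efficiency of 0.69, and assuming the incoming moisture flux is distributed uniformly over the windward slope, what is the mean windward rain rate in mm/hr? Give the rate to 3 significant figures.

R ≈ 26.7 mm/hr

Incoming column moisture flux per unit ridge length: F = V × PW = 11.5 × 46.7 = 537.05 mm·m/s.
Spread over the 50 km slope with efficiency ε = 0.69: R = ε·F/W = 0.69 × 537.05 / 50000 m = 7.411e-03 mm/s.
R = 7.411e-03 × 3600 = 26.7 mm/hr.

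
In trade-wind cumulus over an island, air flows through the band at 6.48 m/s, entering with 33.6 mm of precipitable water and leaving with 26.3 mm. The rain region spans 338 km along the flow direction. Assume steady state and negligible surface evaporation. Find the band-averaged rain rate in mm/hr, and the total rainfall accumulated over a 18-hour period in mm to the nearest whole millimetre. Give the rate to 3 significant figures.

R ≈ 0.504 mm/hr; total ≈ 9 mm

Column moisture flux per unit crosswind length is F = V × PW.
Inflow: F_in = 6.48 × 33.6 = 217.728 mm·m/s
Outflow: F_out = 6.48 × 26.3 = 170.424 mm·m/s
Steady-state rate R = (F_in − F_out)/L = (217.728 − 170.424) / 338000 m = 1.400e-04 mm/s.
R = 1.400e-04 × 3600 = 0.504 mm/hr.
Over 18 h: total = 0.504 × 18 = 9.072 ≈ 9 mm.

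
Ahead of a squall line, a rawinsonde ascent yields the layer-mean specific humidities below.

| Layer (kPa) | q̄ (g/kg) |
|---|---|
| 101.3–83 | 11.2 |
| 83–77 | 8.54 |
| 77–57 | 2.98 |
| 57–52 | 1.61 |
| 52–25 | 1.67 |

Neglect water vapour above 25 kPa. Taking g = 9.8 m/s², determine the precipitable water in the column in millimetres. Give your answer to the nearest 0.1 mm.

PW ≈ 37.6 mm

Precipitable water is the column-integrated vapour mass per unit area: PW = (1/g) Σ q̄ Δp, with q in kg/kg and Δp in Pa (1 kg/m² of water = 1 mm).
Layer 101.3–83 kPa: Δp = 183 hPa = 18300 Pa, q̄ = 0.0112 kg/kg → 0.0112 × 18300 / 9.8 = 20.91 mm
Layer 83–77 kPa: Δp = 60 hPa = 6000 Pa, q̄ = 0.00854 kg/kg → 0.00854 × 6000 / 9.8 = 5.23 mm
Layer 77–57 kPa: Δp = 200 hPa = 20000 Pa, q̄ = 0.00298 kg/kg → 0.00298 × 20000 / 9.8 = 6.08 mm
Layer 57–52 kPa: Δp = 50 hPa = 5000 Pa, q̄ = 0.00161 kg/kg → 0.00161 × 5000 / 9.8 = 0.82 mm
Layer 52–25 kPa: Δp = 270 hPa = 27000 Pa, q̄ = 0.00167 kg/kg → 0.00167 × 27000 / 9.8 = 4.60 mm
PW = 20.91 + 5.23 + 6.08 + 0.82 + 4.60 = 37.64 ≈ 37.6 mm.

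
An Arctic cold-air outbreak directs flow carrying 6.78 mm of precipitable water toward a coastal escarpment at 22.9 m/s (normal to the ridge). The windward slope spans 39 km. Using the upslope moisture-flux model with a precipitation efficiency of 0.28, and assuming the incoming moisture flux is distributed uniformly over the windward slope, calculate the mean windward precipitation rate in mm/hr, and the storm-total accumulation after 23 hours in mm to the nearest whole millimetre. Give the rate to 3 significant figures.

Incoming column moisture flux per unit ridge length: F = V × PW = 22.9 × 6.78 = 155.262 mm·m/s.
Spread over the 39 km slope with efficiency ε = 0.28: R = ε·F/W = 0.28 × 155.262 / 39000 m = 1.115e-03 mm/s.
R = 1.115e-03 × 3600 = 4.01 mm/hr.
Over 23 h: total = 4.01 × 23 = 92.23 ≈ 92 mm.

R ≈ 4.01 mm/hr; total ≈ 92 mm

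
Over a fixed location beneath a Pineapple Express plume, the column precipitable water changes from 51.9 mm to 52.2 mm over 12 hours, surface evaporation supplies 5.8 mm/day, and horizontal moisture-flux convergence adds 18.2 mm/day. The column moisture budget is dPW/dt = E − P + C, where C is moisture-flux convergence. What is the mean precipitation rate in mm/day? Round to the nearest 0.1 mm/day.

dPW/dt = (52.2 − 51.9) mm / (12/24 day) = +0.600 mm/day.
P = E + C − dPW/dt = 5.8 + (18.2) − (+0.600) = 23.4 mm/day.

P ≈ 23.4 mm/day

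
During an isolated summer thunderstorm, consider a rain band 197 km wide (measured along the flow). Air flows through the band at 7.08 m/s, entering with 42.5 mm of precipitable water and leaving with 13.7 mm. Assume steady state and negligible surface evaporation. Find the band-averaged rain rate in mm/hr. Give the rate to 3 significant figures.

Column moisture flux per unit crosswind length is F = V × PW.
Inflow: F_in = 7.08 × 42.5 = 300.9 mm·m/s
Outflow: F_out = 7.08 × 13.7 = 96.996 mm·m/s
Steady-state rate R = (F_in − F_out)/L = (300.9 − 96.996) / 197000 m = 1.035e-03 mm/s.
R = 1.035e-03 × 3600 = 3.73 mm/hr.

R ≈ 3.73 mm/hr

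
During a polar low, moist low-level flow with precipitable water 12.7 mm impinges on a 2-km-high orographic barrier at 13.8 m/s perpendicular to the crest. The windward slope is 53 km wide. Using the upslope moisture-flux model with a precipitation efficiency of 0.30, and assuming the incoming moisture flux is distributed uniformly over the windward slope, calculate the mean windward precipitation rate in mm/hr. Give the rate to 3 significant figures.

R ≈ 3.57 mm/hr

Incoming column moisture flux per unit ridge length: F = V × PW = 13.8 × 12.7 = 175.26 mm·m/s.
Spread over the 53 km slope with efficiency ε = 0.30: R = ε·F/W = 0.30 × 175.26 / 53000 m = 9.920e-04 mm/s.
R = 9.920e-04 × 3600 = 3.57 mm/hr.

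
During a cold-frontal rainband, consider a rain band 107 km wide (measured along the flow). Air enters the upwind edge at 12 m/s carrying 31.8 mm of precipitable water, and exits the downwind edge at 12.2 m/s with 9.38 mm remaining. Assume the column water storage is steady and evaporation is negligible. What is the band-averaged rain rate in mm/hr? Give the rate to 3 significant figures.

R ≈ 8.99 mm/hr

Column moisture flux per unit crosswind length is F = V × PW.
Inflow: F_in = 12 × 31.8 = 381.6 mm·m/s
Outflow: F_out = 12.2 × 9.38 = 114.436 mm·m/s
Steady-state rate R = (F_in − F_out)/L = (381.6 − 114.436) / 107000 m = 2.497e-03 mm/s.
R = 2.497e-03 × 3600 = 8.99 mm/hr.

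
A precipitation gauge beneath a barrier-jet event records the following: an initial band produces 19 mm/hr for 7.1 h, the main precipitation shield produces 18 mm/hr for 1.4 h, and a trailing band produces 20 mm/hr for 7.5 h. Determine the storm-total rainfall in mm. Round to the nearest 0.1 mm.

Total = Σ Rᵢ Δtᵢ = 19 × 7.1 + 18 × 1.4 + 20 × 7.5
      = 134.9 + 25.2 + 150 = 310.1 mm.

total ≈ 310.1 mm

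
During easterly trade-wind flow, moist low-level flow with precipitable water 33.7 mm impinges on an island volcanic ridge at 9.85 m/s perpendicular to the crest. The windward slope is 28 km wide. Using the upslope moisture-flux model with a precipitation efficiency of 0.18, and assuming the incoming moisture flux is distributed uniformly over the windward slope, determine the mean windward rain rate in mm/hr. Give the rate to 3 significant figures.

Incoming column moisture flux per unit ridge length: F = V × PW = 9.85 × 33.7 = 331.945 mm·m/s.
Spread over the 28 km slope with efficiency ε = 0.18: R = ε·F/W = 0.18 × 331.945 / 28000 m = 2.134e-03 mm/s.
R = 2.134e-03 × 3600 = 7.68 mm/hr.

R ≈ 7.68 mm/hr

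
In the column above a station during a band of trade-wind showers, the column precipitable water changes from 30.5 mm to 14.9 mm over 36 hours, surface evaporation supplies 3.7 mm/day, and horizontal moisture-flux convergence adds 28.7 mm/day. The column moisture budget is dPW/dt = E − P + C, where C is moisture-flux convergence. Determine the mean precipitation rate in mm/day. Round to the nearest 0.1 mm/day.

P ≈ 42.8 mm/day

dPW/dt = (14.9 − 30.5) mm / (36/24 day) = -10.400 mm/day.
P = E + C − dPW/dt = 3.7 + (28.7) − (-10.400) = 42.8 mm/day.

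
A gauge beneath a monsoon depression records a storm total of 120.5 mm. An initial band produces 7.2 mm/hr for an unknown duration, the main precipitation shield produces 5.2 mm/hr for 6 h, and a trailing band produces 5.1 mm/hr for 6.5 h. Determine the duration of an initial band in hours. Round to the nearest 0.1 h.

duration ≈ 7.8 h

Known phases: 5.2 × 6 + 5.1 × 6.5 = 31.2 + 33.15 = 64.35 mm.
Remaining depth = 120.5 − 64.35 = 56.15 mm.
Duration = 56.15 / 7.2 = 7.8 h.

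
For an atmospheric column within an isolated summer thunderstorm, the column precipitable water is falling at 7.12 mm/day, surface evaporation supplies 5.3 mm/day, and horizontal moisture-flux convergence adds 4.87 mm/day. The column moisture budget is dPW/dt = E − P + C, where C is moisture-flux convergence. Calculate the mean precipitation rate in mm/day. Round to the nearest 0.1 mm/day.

P ≈ 17.3 mm/day

dPW/dt = -7.12 mm/day.
P = E + C − dPW/dt = 5.3 + (4.87) − (-7.12) = 17.3 mm/day.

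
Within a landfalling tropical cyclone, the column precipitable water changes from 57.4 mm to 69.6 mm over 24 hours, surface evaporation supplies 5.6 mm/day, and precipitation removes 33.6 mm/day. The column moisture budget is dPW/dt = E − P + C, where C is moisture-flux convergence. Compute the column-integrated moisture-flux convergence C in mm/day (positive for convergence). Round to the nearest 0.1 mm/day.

C ≈ 40.2 mm/day

dPW/dt = (69.6 − 57.4) mm / (24/24 day) = +12.200 mm/day.
C = dPW/dt − E + P = (+12.200) − 5.6 + 33.6 = 40.2 mm/day.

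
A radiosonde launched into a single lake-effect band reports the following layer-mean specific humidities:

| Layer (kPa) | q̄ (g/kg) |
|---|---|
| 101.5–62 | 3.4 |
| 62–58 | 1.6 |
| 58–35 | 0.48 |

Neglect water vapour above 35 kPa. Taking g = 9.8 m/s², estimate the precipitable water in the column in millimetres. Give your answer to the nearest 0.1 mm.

PW ≈ 15.5 mm

Precipitable water is the column-integrated vapour mass per unit area: PW = (1/g) Σ q̄ Δp, with q in kg/kg and Δp in Pa (1 kg/m² of water = 1 mm).
Layer 101.5–62 kPa: Δp = 395 hPa = 39500 Pa, q̄ = 0.0034 kg/kg → 0.0034 × 39500 / 9.8 = 13.70 mm
Layer 62–58 kPa: Δp = 40 hPa = 4000 Pa, q̄ = 0.0016 kg/kg → 0.0016 × 4000 / 9.8 = 0.65 mm
Layer 58–35 kPa: Δp = 230 hPa = 23000 Pa, q̄ = 0.00048 kg/kg → 0.00048 × 23000 / 9.8 = 1.13 mm
PW = 13.70 + 0.65 + 1.13 = 15.48 ≈ 15.5 mm.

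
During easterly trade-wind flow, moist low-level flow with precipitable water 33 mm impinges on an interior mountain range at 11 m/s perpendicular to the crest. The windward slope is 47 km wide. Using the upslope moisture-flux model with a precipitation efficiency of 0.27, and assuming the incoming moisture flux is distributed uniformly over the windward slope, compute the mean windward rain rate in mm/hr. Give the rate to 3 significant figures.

Incoming column moisture flux per unit ridge length: F = V × PW = 11 × 33 = 363 mm·m/s.
Spread over the 47 km slope with efficiency ε = 0.27: R = ε·F/W = 0.27 × 363 / 47000 m = 2.085e-03 mm/s.
R = 2.085e-03 × 3600 = 7.51 mm/hr.

R ≈ 7.51 mm/hr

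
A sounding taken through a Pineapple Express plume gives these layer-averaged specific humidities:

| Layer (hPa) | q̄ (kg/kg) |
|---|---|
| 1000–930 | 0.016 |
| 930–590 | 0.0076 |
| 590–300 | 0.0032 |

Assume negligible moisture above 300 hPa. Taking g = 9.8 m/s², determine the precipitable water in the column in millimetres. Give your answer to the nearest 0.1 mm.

PW ≈ 47.3 mm

Precipitable water is the column-integrated vapour mass per unit area: PW = (1/g) Σ q̄ Δp, with q in kg/kg and Δp in Pa (1 kg/m² of water = 1 mm).
Layer 1000–930 hPa: Δp = 70 hPa = 7000 Pa, q̄ = 0.016 kg/kg → 0.016 × 7000 / 9.8 = 11.43 mm
Layer 930–590 hPa: Δp = 340 hPa = 34000 Pa, q̄ = 0.0076 kg/kg → 0.0076 × 34000 / 9.8 = 26.37 mm
Layer 590–300 hPa: Δp = 290 hPa = 29000 Pa, q̄ = 0.0032 kg/kg → 0.0032 × 29000 / 9.8 = 9.47 mm
PW = 11.43 + 26.37 + 9.47 = 47.27 ≈ 47.3 mm.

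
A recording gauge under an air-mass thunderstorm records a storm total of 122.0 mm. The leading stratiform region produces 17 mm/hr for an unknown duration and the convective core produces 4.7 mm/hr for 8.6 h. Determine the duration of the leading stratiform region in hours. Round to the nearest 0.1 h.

Known phases: 4.7 × 8.6 = 40.42 mm.
Remaining depth = 122.0 − 40.42 = 81.58 mm.
Duration = 81.58 / 17 = 4.8 h.

duration ≈ 4.8 h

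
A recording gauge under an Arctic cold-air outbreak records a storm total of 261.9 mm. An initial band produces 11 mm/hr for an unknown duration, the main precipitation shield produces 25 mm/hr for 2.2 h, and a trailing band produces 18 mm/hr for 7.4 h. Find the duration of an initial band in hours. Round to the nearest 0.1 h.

Known phases: 25 × 2.2 + 18 × 7.4 = 55 + 133.2 = 188.2 mm.
Remaining depth = 261.9 − 188.2 = 73.7 mm.
Duration = 73.7 / 11 = 6.7 h.

duration ≈ 6.7 h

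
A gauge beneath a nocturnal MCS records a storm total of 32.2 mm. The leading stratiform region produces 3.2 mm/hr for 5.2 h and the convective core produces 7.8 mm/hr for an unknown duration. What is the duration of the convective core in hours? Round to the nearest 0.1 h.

Known phases: 3.2 × 5.2 = 16.64 mm.
Remaining depth = 32.2 − 16.64 = 15.56 mm.
Duration = 15.56 / 7.8 = 2.0 h.

duration ≈ 2.0 h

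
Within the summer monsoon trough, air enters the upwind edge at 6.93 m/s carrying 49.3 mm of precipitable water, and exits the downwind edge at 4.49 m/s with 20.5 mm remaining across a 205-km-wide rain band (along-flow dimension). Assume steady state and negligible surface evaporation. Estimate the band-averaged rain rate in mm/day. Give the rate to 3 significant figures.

R ≈ 105 mm/day

Column moisture flux per unit crosswind length is F = V × PW.
Inflow: F_in = 6.93 × 49.3 = 341.649 mm·m/s
Outflow: F_out = 4.49 × 20.5 = 92.045 mm·m/s
Steady-state rate R = (F_in − F_out)/L = (341.649 − 92.045) / 205000 m = 1.218e-03 mm/s.
R = 1.218e-03 × 3600 × 24 = 105 mm/day.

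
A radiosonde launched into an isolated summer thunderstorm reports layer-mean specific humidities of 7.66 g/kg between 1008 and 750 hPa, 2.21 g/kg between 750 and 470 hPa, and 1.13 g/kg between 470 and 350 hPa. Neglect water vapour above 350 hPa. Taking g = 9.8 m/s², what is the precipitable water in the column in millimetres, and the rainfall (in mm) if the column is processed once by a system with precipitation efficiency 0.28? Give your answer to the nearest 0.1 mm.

PW ≈ 27.9 mm; rainfall ≈ 7.8 mm

Precipitable water is the column-integrated vapour mass per unit area: PW = (1/g) Σ q̄ Δp, with q in kg/kg and Δp in Pa (1 kg/m² of water = 1 mm).
Layer 1008–750 hPa: Δp = 258 hPa = 25800 Pa, q̄ = 0.00766 kg/kg → 0.00766 × 25800 / 9.8 = 20.17 mm
Layer 750–470 hPa: Δp = 280 hPa = 28000 Pa, q̄ = 0.00221 kg/kg → 0.00221 × 28000 / 9.8 = 6.31 mm
Layer 470–350 hPa: Δp = 120 hPa = 12000 Pa, q̄ = 0.00113 kg/kg → 0.00113 × 12000 / 9.8 = 1.38 mm
PW = 20.17 + 6.31 + 1.38 = 27.86 ≈ 27.9 mm.
Rainfall = ε × PW = 0.28 × 27.9 = 7.8 mm.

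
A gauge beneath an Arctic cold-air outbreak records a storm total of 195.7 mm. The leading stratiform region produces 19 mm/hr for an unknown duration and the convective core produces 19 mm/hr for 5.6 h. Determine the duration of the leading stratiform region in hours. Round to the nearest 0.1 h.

Known phases: 19 × 5.6 = 106.4 mm.
Remaining depth = 195.7 − 106.4 = 89.3 mm.
Duration = 89.3 / 19 = 4.7 h.

duration ≈ 4.7 h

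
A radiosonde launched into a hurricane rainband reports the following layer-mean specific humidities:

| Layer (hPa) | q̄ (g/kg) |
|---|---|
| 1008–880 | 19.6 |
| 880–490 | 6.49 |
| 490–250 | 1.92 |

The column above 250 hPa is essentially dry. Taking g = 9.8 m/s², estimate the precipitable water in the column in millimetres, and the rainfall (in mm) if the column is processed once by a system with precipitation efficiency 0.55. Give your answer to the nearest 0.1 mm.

Precipitable water is the column-integrated vapour mass per unit area: PW = (1/g) Σ q̄ Δp, with q in kg/kg and Δp in Pa (1 kg/m² of water = 1 mm).
Layer 1008–880 hPa: Δp = 128 hPa = 12800 Pa, q̄ = 0.0196 kg/kg → 0.0196 × 12800 / 9.8 = 25.60 mm
Layer 880–490 hPa: Δp = 390 hPa = 39000 Pa, q̄ = 0.00649 kg/kg → 0.00649 × 39000 / 9.8 = 25.83 mm
Layer 490–250 hPa: Δp = 240 hPa = 24000 Pa, q̄ = 0.00192 kg/kg → 0.00192 × 24000 / 9.8 = 4.70 mm
PW = 25.60 + 25.83 + 4.70 = 56.13 ≈ 56.1 mm.
Rainfall = ε × PW = 0.55 × 56.1 = 30.9 mm.

PW ≈ 56.1 mm; rainfall ≈ 30.9 mm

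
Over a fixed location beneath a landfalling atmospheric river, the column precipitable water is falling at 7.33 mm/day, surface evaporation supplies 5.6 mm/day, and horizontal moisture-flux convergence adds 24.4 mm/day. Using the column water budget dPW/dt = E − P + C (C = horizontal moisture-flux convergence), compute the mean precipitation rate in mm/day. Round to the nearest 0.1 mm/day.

P ≈ 37.3 mm/day

dPW/dt = -7.33 mm/day.
P = E + C − dPW/dt = 5.6 + (24.4) − (-7.33) = 37.3 mm/day.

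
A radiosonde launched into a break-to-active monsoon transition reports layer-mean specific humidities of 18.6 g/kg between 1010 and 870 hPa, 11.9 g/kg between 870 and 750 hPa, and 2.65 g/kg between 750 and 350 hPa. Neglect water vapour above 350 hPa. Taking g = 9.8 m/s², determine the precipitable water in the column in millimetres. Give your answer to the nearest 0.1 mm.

Precipitable water is the column-integrated vapour mass per unit area: PW = (1/g) Σ q̄ Δp, with q in kg/kg and Δp in Pa (1 kg/m² of water = 1 mm).
Layer 1010–870 hPa: Δp = 140 hPa = 14000 Pa, q̄ = 0.0186 kg/kg → 0.0186 × 14000 / 9.8 = 26.57 mm
Layer 870–750 hPa: Δp = 120 hPa = 12000 Pa, q̄ = 0.0119 kg/kg → 0.0119 × 12000 / 9.8 = 14.57 mm
Layer 750–350 hPa: Δp = 400 hPa = 40000 Pa, q̄ = 0.00265 kg/kg → 0.00265 × 40000 / 9.8 = 10.82 mm
PW = 26.57 + 14.57 + 10.82 = 51.96 ≈ 52.0 mm.

PW ≈ 52.0 mm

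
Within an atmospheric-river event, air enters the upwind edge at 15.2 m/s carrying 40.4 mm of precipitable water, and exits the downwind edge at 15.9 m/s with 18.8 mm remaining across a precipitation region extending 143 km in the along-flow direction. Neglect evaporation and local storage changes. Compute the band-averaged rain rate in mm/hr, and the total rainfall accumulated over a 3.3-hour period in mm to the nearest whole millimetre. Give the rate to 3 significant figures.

Column moisture flux per unit crosswind length is F = V × PW.
Inflow: F_in = 15.2 × 40.4 = 614.08 mm·m/s
Outflow: F_out = 15.9 × 18.8 = 298.92 mm·m/s
Steady-state rate R = (F_in − F_out)/L = (614.08 − 298.92) / 143000 m = 2.204e-03 mm/s.
R = 2.204e-03 × 3600 = 7.93 mm/hr.
Over 3.3 h: total = 7.93 × 3.3 = 26.169 ≈ 26 mm.

R ≈ 7.93 mm/hr; total ≈ 26 mm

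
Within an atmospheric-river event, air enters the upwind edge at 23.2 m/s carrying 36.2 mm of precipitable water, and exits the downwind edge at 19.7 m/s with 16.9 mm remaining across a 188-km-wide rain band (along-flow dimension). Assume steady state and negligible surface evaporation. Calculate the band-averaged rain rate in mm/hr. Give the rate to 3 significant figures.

R ≈ 9.71 mm/hr

Column moisture flux per unit crosswind length is F = V × PW.
Inflow: F_in = 23.2 × 36.2 = 839.84 mm·m/s
Outflow: F_out = 19.7 × 16.9 = 332.93 mm·m/s
Steady-state rate R = (F_in − F_out)/L = (839.84 − 332.93) / 188000 m = 2.696e-03 mm/s.
R = 2.696e-03 × 3600 = 9.71 mm/hr.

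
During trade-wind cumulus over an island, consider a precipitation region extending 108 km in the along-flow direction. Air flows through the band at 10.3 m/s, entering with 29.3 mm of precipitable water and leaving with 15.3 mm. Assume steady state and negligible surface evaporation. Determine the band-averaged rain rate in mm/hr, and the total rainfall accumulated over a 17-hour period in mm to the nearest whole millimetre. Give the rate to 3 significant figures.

R ≈ 4.81 mm/hr; total ≈ 82 mm

Column moisture flux per unit crosswind length is F = V × PW.
Inflow: F_in = 10.3 × 29.3 = 301.79 mm·m/s
Outflow: F_out = 10.3 × 15.3 = 157.59 mm·m/s
Steady-state rate R = (F_in − F_out)/L = (301.79 − 157.59) / 108000 m = 1.335e-03 mm/s.
R = 1.335e-03 × 3600 = 4.81 mm/hr.
Over 17 h: total = 4.81 × 17 = 81.77 ≈ 82 mm.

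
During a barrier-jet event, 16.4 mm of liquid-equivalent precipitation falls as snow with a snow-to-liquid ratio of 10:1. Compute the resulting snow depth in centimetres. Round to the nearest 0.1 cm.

snow depth ≈ 16.4 cm

Snow depth = liquid × ratio = 16.4 mm × 10 = 164 mm = 16.4 cm.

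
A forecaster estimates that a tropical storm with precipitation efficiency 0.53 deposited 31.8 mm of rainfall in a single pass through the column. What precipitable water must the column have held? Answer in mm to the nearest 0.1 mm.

PW = rainfall / ε = 31.8 / 0.53 = 60.0 mm.

PW ≈ 60.0 mm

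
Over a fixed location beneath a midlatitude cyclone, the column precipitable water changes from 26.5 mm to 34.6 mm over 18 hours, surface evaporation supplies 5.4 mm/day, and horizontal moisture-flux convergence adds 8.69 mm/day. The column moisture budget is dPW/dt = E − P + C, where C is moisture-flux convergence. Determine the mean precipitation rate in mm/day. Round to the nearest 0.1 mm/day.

dPW/dt = (34.6 − 26.5) mm / (18/24 day) = +10.800 mm/day.
P = E + C − dPW/dt = 5.4 + (8.69) − (+10.800) = 3.3 mm/day.

P ≈ 3.3 mm/day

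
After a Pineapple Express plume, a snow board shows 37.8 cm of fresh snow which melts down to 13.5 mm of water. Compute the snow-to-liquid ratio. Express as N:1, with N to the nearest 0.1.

ratio ≈ 28.0

Ratio = snow depth / SWE = 378 mm / 13.5 mm = 28.0, i.e. 28.0:1.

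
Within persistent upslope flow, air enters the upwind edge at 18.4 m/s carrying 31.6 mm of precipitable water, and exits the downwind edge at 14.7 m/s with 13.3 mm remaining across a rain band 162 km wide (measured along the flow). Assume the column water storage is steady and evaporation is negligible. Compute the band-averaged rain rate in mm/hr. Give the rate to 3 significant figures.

Column moisture flux per unit crosswind length is F = V × PW.
Inflow: F_in = 18.4 × 31.6 = 581.44 mm·m/s
Outflow: F_out = 14.7 × 13.3 = 195.51 mm·m/s
Steady-state rate R = (F_in − F_out)/L = (581.44 − 195.51) / 162000 m = 2.382e-03 mm/s.
R = 2.382e-03 × 3600 = 8.58 mm/hr.

R ≈ 8.58 mm/hr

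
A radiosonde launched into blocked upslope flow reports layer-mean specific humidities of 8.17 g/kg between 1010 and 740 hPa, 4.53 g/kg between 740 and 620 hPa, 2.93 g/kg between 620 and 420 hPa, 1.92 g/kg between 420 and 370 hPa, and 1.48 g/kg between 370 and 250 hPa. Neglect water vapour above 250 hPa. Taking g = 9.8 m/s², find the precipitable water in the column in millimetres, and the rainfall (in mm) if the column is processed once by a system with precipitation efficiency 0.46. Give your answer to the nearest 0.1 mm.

PW ≈ 36.8 mm; rainfall ≈ 16.9 mm

Precipitable water is the column-integrated vapour mass per unit area: PW = (1/g) Σ q̄ Δp, with q in kg/kg and Δp in Pa (1 kg/m² of water = 1 mm).
Layer 1010–740 hPa: Δp = 270 hPa = 27000 Pa, q̄ = 0.00817 kg/kg → 0.00817 × 27000 / 9.8 = 22.51 mm
Layer 740–620 hPa: Δp = 120 hPa = 12000 Pa, q̄ = 0.00453 kg/kg → 0.00453 × 12000 / 9.8 = 5.55 mm
Layer 620–420 hPa: Δp = 200 hPa = 20000 Pa, q̄ = 0.00293 kg/kg → 0.00293 × 20000 / 9.8 = 5.98 mm
Layer 420–370 hPa: Δp = 50 hPa = 5000 Pa, q̄ = 0.00192 kg/kg → 0.00192 × 5000 / 9.8 = 0.98 mm
Layer 370–250 hPa: Δp = 120 hPa = 12000 Pa, q̄ = 0.00148 kg/kg → 0.00148 × 12000 / 9.8 = 1.81 mm
PW = 22.51 + 5.55 + 5.98 + 0.98 + 1.81 = 36.83 ≈ 36.8 mm.
Rainfall = ε × PW = 0.46 × 36.8 = 16.9 mm.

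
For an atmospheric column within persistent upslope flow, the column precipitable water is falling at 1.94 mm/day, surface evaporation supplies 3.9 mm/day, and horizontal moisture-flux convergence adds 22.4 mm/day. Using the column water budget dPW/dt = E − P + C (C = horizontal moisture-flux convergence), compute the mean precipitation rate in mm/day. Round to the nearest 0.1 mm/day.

P ≈ 28.2 mm/day

dPW/dt = -1.94 mm/day.
P = E + C − dPW/dt = 3.9 + (22.4) − (-1.94) = 28.2 mm/day.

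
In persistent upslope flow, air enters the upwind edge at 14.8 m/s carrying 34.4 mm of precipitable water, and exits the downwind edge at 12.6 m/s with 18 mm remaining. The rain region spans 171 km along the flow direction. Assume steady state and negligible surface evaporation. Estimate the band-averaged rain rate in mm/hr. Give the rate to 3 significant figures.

Column moisture flux per unit crosswind length is F = V × PW.
Inflow: F_in = 14.8 × 34.4 = 509.12 mm·m/s
Outflow: F_out = 12.6 × 18 = 226.8 mm·m/s
Steady-state rate R = (F_in − F_out)/L = (509.12 − 226.8) / 171000 m = 1.651e-03 mm/s.
R = 1.651e-03 × 3600 = 5.94 mm/hr.

R ≈ 5.94 mm/hr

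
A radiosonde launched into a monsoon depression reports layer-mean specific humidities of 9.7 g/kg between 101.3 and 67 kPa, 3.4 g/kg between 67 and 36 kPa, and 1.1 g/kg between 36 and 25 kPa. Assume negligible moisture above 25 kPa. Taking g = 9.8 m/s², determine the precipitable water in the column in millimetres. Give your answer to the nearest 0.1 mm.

Precipitable water is the column-integrated vapour mass per unit area: PW = (1/g) Σ q̄ Δp, with q in kg/kg and Δp in Pa (1 kg/m² of water = 1 mm).
Layer 101.3–67 kPa: Δp = 343 hPa = 34300 Pa, q̄ = 0.0097 kg/kg → 0.0097 × 34300 / 9.8 = 33.95 mm
Layer 67–36 kPa: Δp = 310 hPa = 31000 Pa, q̄ = 0.0034 kg/kg → 0.0034 × 31000 / 9.8 = 10.76 mm
Layer 36–25 kPa: Δp = 110 hPa = 11000 Pa, q̄ = 0.0011 kg/kg → 0.0011 × 11000 / 9.8 = 1.23 mm
PW = 33.95 + 10.76 + 1.23 = 45.94 ≈ 45.9 mm.

PW ≈ 45.9 mm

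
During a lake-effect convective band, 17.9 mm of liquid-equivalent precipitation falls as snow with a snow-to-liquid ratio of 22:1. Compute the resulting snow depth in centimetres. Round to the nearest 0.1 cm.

Snow depth = liquid × ratio = 17.9 mm × 22 = 393.8 mm = 39.4 cm.

snow depth ≈ 39.4 cm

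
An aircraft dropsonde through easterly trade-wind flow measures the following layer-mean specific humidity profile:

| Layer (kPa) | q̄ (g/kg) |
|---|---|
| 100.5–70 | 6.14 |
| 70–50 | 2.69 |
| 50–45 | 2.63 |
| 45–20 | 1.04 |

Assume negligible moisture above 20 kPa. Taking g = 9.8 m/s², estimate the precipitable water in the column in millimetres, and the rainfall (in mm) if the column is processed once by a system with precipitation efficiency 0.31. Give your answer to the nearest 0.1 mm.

Precipitable water is the column-integrated vapour mass per unit area: PW = (1/g) Σ q̄ Δp, with q in kg/kg and Δp in Pa (1 kg/m² of water = 1 mm).
Layer 100.5–70 kPa: Δp = 305 hPa = 30500 Pa, q̄ = 0.00614 kg/kg → 0.00614 × 30500 / 9.8 = 19.11 mm
Layer 70–50 kPa: Δp = 200 hPa = 20000 Pa, q̄ = 0.00269 kg/kg → 0.00269 × 20000 / 9.8 = 5.49 mm
Layer 50–45 kPa: Δp = 50 hPa = 5000 Pa, q̄ = 0.00263 kg/kg → 0.00263 × 5000 / 9.8 = 1.34 mm
Layer 45–20 kPa: Δp = 250 hPa = 25000 Pa, q̄ = 0.00104 kg/kg → 0.00104 × 25000 / 9.8 = 2.65 mm
PW = 19.11 + 5.49 + 1.34 + 2.65 = 28.59 ≈ 28.6 mm.
Rainfall = ε × PW = 0.31 × 28.6 = 8.9 mm.

PW ≈ 28.6 mm; rainfall ≈ 8.9 mm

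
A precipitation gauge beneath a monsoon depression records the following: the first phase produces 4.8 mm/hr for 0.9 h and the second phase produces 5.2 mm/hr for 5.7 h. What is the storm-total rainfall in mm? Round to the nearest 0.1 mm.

total ≈ 34.0 mm

Total = Σ Rᵢ Δtᵢ = 4.8 × 0.9 + 5.2 × 5.7
      = 4.32 + 29.64 = 34.0 mm.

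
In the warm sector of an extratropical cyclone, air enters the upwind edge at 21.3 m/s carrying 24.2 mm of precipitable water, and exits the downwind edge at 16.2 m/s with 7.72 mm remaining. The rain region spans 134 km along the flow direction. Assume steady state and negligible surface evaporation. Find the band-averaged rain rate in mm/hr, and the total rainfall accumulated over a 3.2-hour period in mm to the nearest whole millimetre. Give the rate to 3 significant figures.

R ≈ 10.5 mm/hr; total ≈ 34 mm

Column moisture flux per unit crosswind length is F = V × PW.
Inflow: F_in = 21.3 × 24.2 = 515.46 mm·m/s
Outflow: F_out = 16.2 × 7.72 = 125.064 mm·m/s
Steady-state rate R = (F_in − F_out)/L = (515.46 − 125.064) / 134000 m = 2.913e-03 mm/s.
R = 2.913e-03 × 3600 = 10.5 mm/hr.
Over 3.2 h: total = 10.5 × 3.2 = 33.6 ≈ 34 mm.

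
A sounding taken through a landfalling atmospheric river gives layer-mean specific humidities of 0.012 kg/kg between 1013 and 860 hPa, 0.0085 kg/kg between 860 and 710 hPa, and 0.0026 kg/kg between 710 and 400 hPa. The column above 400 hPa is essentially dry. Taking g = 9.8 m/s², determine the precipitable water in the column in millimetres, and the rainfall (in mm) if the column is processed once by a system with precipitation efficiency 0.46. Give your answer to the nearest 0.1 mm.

Precipitable water is the column-integrated vapour mass per unit area: PW = (1/g) Σ q̄ Δp, with q in kg/kg and Δp in Pa (1 kg/m² of water = 1 mm).
Layer 1013–860 hPa: Δp = 153 hPa = 15300 Pa, q̄ = 0.012 kg/kg → 0.012 × 15300 / 9.8 = 18.73 mm
Layer 860–710 hPa: Δp = 150 hPa = 15000 Pa, q̄ = 0.0085 kg/kg → 0.0085 × 15000 / 9.8 = 13.01 mm
Layer 710–400 hPa: Δp = 310 hPa = 31000 Pa, q̄ = 0.0026 kg/kg → 0.0026 × 31000 / 9.8 = 8.22 mm
PW = 18.73 + 13.01 + 8.22 = 39.96 ≈ 40.0 mm.
Rainfall = ε × PW = 0.46 × 40.0 = 18.4 mm.

PW ≈ 40.0 mm; rainfall ≈ 18.4 mm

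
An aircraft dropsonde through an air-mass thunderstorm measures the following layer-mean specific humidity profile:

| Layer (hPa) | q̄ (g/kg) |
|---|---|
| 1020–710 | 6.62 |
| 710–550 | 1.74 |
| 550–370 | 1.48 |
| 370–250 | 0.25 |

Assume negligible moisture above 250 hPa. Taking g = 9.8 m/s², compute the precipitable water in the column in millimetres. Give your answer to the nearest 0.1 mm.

Precipitable water is the column-integrated vapour mass per unit area: PW = (1/g) Σ q̄ Δp, with q in kg/kg and Δp in Pa (1 kg/m² of water = 1 mm).
Layer 1020–710 hPa: Δp = 310 hPa = 31000 Pa, q̄ = 0.00662 kg/kg → 0.00662 × 31000 / 9.8 = 20.94 mm
Layer 710–550 hPa: Δp = 160 hPa = 16000 Pa, q̄ = 0.00174 kg/kg → 0.00174 × 16000 / 9.8 = 2.84 mm
Layer 550–370 hPa: Δp = 180 hPa = 18000 Pa, q̄ = 0.00148 kg/kg → 0.00148 × 18000 / 9.8 = 2.72 mm
Layer 370–250 hPa: Δp = 120 hPa = 12000 Pa, q̄ = 0.00025 kg/kg → 0.00025 × 12000 / 9.8 = 0.31 mm
PW = 20.94 + 2.84 + 2.72 + 0.31 = 26.81 ≈ 26.8 mm.

PW ≈ 26.8 mm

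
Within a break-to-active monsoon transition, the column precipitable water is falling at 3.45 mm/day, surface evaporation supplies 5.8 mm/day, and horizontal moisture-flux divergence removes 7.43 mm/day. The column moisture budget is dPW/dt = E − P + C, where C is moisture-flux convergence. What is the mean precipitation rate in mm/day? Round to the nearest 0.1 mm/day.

P ≈ 1.8 mm/day

dPW/dt = -3.45 mm/day.
P = E + C − dPW/dt = 5.8 + (-7.43) − (-3.45) = 1.8 mm/day.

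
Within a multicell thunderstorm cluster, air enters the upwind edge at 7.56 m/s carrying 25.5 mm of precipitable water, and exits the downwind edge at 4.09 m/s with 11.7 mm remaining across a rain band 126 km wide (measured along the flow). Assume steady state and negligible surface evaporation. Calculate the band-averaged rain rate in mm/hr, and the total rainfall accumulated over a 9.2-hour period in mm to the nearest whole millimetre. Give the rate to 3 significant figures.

Column moisture flux per unit crosswind length is F = V × PW.
Inflow: F_in = 7.56 × 25.5 = 192.78 mm·m/s
Outflow: F_out = 4.09 × 11.7 = 47.853 mm·m/s
Steady-state rate R = (F_in − F_out)/L = (192.78 − 47.853) / 126000 m = 1.150e-03 mm/s.
R = 1.150e-03 × 3600 = 4.14 mm/hr.
Over 9.2 h: total = 4.14 × 9.2 = 38.088 ≈ 38 mm.

R ≈ 4.14 mm/hr; total ≈ 38 mm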